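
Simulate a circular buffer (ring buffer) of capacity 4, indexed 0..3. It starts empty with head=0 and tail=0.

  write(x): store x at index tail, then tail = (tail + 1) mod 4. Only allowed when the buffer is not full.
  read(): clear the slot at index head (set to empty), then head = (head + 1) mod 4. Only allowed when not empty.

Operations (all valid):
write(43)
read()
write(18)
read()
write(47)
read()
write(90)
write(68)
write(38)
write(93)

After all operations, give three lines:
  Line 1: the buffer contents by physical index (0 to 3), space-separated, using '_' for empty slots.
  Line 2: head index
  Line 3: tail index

write(43): buf=[43 _ _ _], head=0, tail=1, size=1
read(): buf=[_ _ _ _], head=1, tail=1, size=0
write(18): buf=[_ 18 _ _], head=1, tail=2, size=1
read(): buf=[_ _ _ _], head=2, tail=2, size=0
write(47): buf=[_ _ 47 _], head=2, tail=3, size=1
read(): buf=[_ _ _ _], head=3, tail=3, size=0
write(90): buf=[_ _ _ 90], head=3, tail=0, size=1
write(68): buf=[68 _ _ 90], head=3, tail=1, size=2
write(38): buf=[68 38 _ 90], head=3, tail=2, size=3
write(93): buf=[68 38 93 90], head=3, tail=3, size=4

Answer: 68 38 93 90
3
3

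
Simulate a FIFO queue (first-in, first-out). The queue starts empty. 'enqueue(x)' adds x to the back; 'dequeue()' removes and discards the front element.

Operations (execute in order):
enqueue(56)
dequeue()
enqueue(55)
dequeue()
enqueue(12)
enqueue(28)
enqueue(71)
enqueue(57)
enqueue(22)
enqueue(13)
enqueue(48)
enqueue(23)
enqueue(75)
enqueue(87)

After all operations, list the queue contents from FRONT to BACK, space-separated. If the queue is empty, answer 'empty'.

Answer: 12 28 71 57 22 13 48 23 75 87

Derivation:
enqueue(56): [56]
dequeue(): []
enqueue(55): [55]
dequeue(): []
enqueue(12): [12]
enqueue(28): [12, 28]
enqueue(71): [12, 28, 71]
enqueue(57): [12, 28, 71, 57]
enqueue(22): [12, 28, 71, 57, 22]
enqueue(13): [12, 28, 71, 57, 22, 13]
enqueue(48): [12, 28, 71, 57, 22, 13, 48]
enqueue(23): [12, 28, 71, 57, 22, 13, 48, 23]
enqueue(75): [12, 28, 71, 57, 22, 13, 48, 23, 75]
enqueue(87): [12, 28, 71, 57, 22, 13, 48, 23, 75, 87]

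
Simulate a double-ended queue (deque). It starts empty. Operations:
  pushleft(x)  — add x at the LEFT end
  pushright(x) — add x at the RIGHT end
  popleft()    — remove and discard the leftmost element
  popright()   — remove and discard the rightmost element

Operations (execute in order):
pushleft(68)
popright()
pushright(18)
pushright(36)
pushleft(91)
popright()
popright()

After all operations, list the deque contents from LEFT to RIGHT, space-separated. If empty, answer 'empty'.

pushleft(68): [68]
popright(): []
pushright(18): [18]
pushright(36): [18, 36]
pushleft(91): [91, 18, 36]
popright(): [91, 18]
popright(): [91]

Answer: 91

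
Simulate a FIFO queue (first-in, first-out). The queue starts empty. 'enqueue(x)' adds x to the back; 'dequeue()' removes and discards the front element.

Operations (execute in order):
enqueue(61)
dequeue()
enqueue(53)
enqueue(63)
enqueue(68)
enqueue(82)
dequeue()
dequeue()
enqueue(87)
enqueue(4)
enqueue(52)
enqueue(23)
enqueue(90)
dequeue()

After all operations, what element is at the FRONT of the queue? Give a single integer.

enqueue(61): queue = [61]
dequeue(): queue = []
enqueue(53): queue = [53]
enqueue(63): queue = [53, 63]
enqueue(68): queue = [53, 63, 68]
enqueue(82): queue = [53, 63, 68, 82]
dequeue(): queue = [63, 68, 82]
dequeue(): queue = [68, 82]
enqueue(87): queue = [68, 82, 87]
enqueue(4): queue = [68, 82, 87, 4]
enqueue(52): queue = [68, 82, 87, 4, 52]
enqueue(23): queue = [68, 82, 87, 4, 52, 23]
enqueue(90): queue = [68, 82, 87, 4, 52, 23, 90]
dequeue(): queue = [82, 87, 4, 52, 23, 90]

Answer: 82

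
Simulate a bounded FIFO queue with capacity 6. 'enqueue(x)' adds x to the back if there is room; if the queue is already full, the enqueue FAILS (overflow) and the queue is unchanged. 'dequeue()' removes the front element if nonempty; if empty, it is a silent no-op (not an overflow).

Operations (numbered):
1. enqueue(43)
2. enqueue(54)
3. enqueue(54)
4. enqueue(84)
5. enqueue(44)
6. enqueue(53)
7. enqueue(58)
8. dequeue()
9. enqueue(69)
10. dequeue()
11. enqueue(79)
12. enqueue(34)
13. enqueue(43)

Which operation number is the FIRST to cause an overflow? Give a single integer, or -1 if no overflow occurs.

Answer: 7

Derivation:
1. enqueue(43): size=1
2. enqueue(54): size=2
3. enqueue(54): size=3
4. enqueue(84): size=4
5. enqueue(44): size=5
6. enqueue(53): size=6
7. enqueue(58): size=6=cap → OVERFLOW (fail)
8. dequeue(): size=5
9. enqueue(69): size=6
10. dequeue(): size=5
11. enqueue(79): size=6
12. enqueue(34): size=6=cap → OVERFLOW (fail)
13. enqueue(43): size=6=cap → OVERFLOW (fail)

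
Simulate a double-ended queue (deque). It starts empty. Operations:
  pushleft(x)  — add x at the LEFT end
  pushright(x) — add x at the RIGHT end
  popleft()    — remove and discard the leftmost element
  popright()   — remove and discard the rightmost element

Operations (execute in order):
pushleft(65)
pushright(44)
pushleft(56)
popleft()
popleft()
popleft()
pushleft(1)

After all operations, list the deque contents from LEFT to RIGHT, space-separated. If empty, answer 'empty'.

pushleft(65): [65]
pushright(44): [65, 44]
pushleft(56): [56, 65, 44]
popleft(): [65, 44]
popleft(): [44]
popleft(): []
pushleft(1): [1]

Answer: 1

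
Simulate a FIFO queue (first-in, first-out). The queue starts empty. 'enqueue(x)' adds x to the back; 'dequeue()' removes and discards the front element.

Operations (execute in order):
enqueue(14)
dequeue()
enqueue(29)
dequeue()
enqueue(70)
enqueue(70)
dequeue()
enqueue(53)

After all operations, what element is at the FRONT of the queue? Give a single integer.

Answer: 70

Derivation:
enqueue(14): queue = [14]
dequeue(): queue = []
enqueue(29): queue = [29]
dequeue(): queue = []
enqueue(70): queue = [70]
enqueue(70): queue = [70, 70]
dequeue(): queue = [70]
enqueue(53): queue = [70, 53]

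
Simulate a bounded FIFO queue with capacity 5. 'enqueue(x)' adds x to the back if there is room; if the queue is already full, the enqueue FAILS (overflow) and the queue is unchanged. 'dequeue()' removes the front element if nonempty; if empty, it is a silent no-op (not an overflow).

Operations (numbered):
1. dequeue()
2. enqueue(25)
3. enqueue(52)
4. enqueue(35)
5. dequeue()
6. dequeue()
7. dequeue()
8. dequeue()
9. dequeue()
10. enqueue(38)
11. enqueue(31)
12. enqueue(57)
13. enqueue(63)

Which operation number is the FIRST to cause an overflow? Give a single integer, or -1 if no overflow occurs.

Answer: -1

Derivation:
1. dequeue(): empty, no-op, size=0
2. enqueue(25): size=1
3. enqueue(52): size=2
4. enqueue(35): size=3
5. dequeue(): size=2
6. dequeue(): size=1
7. dequeue(): size=0
8. dequeue(): empty, no-op, size=0
9. dequeue(): empty, no-op, size=0
10. enqueue(38): size=1
11. enqueue(31): size=2
12. enqueue(57): size=3
13. enqueue(63): size=4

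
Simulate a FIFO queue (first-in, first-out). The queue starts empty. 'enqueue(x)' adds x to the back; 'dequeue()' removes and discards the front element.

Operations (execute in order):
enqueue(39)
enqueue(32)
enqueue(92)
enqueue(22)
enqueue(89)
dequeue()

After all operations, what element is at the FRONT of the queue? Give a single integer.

enqueue(39): queue = [39]
enqueue(32): queue = [39, 32]
enqueue(92): queue = [39, 32, 92]
enqueue(22): queue = [39, 32, 92, 22]
enqueue(89): queue = [39, 32, 92, 22, 89]
dequeue(): queue = [32, 92, 22, 89]

Answer: 32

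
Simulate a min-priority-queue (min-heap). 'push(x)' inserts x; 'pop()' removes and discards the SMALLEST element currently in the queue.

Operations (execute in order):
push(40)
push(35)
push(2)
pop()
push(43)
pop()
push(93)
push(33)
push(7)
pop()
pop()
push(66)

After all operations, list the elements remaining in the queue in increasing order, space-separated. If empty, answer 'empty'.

push(40): heap contents = [40]
push(35): heap contents = [35, 40]
push(2): heap contents = [2, 35, 40]
pop() → 2: heap contents = [35, 40]
push(43): heap contents = [35, 40, 43]
pop() → 35: heap contents = [40, 43]
push(93): heap contents = [40, 43, 93]
push(33): heap contents = [33, 40, 43, 93]
push(7): heap contents = [7, 33, 40, 43, 93]
pop() → 7: heap contents = [33, 40, 43, 93]
pop() → 33: heap contents = [40, 43, 93]
push(66): heap contents = [40, 43, 66, 93]

Answer: 40 43 66 93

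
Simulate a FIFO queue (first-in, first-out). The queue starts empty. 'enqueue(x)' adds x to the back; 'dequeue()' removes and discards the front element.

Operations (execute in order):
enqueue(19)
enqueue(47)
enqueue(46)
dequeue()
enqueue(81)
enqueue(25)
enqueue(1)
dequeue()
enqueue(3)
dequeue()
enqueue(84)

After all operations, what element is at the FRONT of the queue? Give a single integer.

enqueue(19): queue = [19]
enqueue(47): queue = [19, 47]
enqueue(46): queue = [19, 47, 46]
dequeue(): queue = [47, 46]
enqueue(81): queue = [47, 46, 81]
enqueue(25): queue = [47, 46, 81, 25]
enqueue(1): queue = [47, 46, 81, 25, 1]
dequeue(): queue = [46, 81, 25, 1]
enqueue(3): queue = [46, 81, 25, 1, 3]
dequeue(): queue = [81, 25, 1, 3]
enqueue(84): queue = [81, 25, 1, 3, 84]

Answer: 81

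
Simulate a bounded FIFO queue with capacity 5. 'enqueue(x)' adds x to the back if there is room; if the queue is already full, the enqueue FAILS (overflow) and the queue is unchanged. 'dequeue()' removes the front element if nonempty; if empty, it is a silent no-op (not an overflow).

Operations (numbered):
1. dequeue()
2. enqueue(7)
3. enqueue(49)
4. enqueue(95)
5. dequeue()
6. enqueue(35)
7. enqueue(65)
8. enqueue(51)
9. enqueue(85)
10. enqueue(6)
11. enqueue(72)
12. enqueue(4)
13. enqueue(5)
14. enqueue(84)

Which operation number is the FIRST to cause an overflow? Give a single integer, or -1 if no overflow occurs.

1. dequeue(): empty, no-op, size=0
2. enqueue(7): size=1
3. enqueue(49): size=2
4. enqueue(95): size=3
5. dequeue(): size=2
6. enqueue(35): size=3
7. enqueue(65): size=4
8. enqueue(51): size=5
9. enqueue(85): size=5=cap → OVERFLOW (fail)
10. enqueue(6): size=5=cap → OVERFLOW (fail)
11. enqueue(72): size=5=cap → OVERFLOW (fail)
12. enqueue(4): size=5=cap → OVERFLOW (fail)
13. enqueue(5): size=5=cap → OVERFLOW (fail)
14. enqueue(84): size=5=cap → OVERFLOW (fail)

Answer: 9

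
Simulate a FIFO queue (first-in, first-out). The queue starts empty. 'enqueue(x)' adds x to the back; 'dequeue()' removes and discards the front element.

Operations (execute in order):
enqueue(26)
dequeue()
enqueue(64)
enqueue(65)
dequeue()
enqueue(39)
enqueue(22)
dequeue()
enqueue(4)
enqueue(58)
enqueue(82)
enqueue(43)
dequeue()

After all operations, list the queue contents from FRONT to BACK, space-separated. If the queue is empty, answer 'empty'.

Answer: 22 4 58 82 43

Derivation:
enqueue(26): [26]
dequeue(): []
enqueue(64): [64]
enqueue(65): [64, 65]
dequeue(): [65]
enqueue(39): [65, 39]
enqueue(22): [65, 39, 22]
dequeue(): [39, 22]
enqueue(4): [39, 22, 4]
enqueue(58): [39, 22, 4, 58]
enqueue(82): [39, 22, 4, 58, 82]
enqueue(43): [39, 22, 4, 58, 82, 43]
dequeue(): [22, 4, 58, 82, 43]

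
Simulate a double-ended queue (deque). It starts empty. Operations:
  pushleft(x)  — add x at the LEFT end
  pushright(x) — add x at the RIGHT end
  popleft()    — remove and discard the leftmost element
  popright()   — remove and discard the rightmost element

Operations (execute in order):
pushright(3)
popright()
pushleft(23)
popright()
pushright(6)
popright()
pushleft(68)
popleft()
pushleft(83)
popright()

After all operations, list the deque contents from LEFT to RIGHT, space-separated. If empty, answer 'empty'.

Answer: empty

Derivation:
pushright(3): [3]
popright(): []
pushleft(23): [23]
popright(): []
pushright(6): [6]
popright(): []
pushleft(68): [68]
popleft(): []
pushleft(83): [83]
popright(): []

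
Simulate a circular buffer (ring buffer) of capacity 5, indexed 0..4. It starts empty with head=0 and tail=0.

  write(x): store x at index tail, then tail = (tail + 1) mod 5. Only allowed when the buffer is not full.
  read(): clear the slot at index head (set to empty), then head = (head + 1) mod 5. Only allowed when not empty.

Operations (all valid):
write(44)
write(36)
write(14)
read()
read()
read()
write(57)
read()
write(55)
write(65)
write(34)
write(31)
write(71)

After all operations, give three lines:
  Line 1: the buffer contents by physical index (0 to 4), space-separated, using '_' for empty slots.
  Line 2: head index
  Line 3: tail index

write(44): buf=[44 _ _ _ _], head=0, tail=1, size=1
write(36): buf=[44 36 _ _ _], head=0, tail=2, size=2
write(14): buf=[44 36 14 _ _], head=0, tail=3, size=3
read(): buf=[_ 36 14 _ _], head=1, tail=3, size=2
read(): buf=[_ _ 14 _ _], head=2, tail=3, size=1
read(): buf=[_ _ _ _ _], head=3, tail=3, size=0
write(57): buf=[_ _ _ 57 _], head=3, tail=4, size=1
read(): buf=[_ _ _ _ _], head=4, tail=4, size=0
write(55): buf=[_ _ _ _ 55], head=4, tail=0, size=1
write(65): buf=[65 _ _ _ 55], head=4, tail=1, size=2
write(34): buf=[65 34 _ _ 55], head=4, tail=2, size=3
write(31): buf=[65 34 31 _ 55], head=4, tail=3, size=4
write(71): buf=[65 34 31 71 55], head=4, tail=4, size=5

Answer: 65 34 31 71 55
4
4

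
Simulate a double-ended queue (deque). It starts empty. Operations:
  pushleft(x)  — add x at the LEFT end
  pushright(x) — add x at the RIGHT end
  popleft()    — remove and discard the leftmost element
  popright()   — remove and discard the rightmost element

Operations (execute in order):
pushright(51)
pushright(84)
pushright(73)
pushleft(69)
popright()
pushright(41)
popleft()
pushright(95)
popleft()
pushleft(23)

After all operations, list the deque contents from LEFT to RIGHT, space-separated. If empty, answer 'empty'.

pushright(51): [51]
pushright(84): [51, 84]
pushright(73): [51, 84, 73]
pushleft(69): [69, 51, 84, 73]
popright(): [69, 51, 84]
pushright(41): [69, 51, 84, 41]
popleft(): [51, 84, 41]
pushright(95): [51, 84, 41, 95]
popleft(): [84, 41, 95]
pushleft(23): [23, 84, 41, 95]

Answer: 23 84 41 95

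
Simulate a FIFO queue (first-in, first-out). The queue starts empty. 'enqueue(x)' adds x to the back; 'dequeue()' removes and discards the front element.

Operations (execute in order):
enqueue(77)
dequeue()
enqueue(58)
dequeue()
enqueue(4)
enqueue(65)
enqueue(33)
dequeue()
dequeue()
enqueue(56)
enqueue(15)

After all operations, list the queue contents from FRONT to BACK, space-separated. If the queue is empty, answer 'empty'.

Answer: 33 56 15

Derivation:
enqueue(77): [77]
dequeue(): []
enqueue(58): [58]
dequeue(): []
enqueue(4): [4]
enqueue(65): [4, 65]
enqueue(33): [4, 65, 33]
dequeue(): [65, 33]
dequeue(): [33]
enqueue(56): [33, 56]
enqueue(15): [33, 56, 15]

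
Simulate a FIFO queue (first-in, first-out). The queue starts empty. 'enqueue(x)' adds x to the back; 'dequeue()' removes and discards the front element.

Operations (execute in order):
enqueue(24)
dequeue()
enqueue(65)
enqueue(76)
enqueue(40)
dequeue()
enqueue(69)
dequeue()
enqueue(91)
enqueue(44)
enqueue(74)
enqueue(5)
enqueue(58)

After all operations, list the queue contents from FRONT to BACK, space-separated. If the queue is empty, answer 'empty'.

enqueue(24): [24]
dequeue(): []
enqueue(65): [65]
enqueue(76): [65, 76]
enqueue(40): [65, 76, 40]
dequeue(): [76, 40]
enqueue(69): [76, 40, 69]
dequeue(): [40, 69]
enqueue(91): [40, 69, 91]
enqueue(44): [40, 69, 91, 44]
enqueue(74): [40, 69, 91, 44, 74]
enqueue(5): [40, 69, 91, 44, 74, 5]
enqueue(58): [40, 69, 91, 44, 74, 5, 58]

Answer: 40 69 91 44 74 5 58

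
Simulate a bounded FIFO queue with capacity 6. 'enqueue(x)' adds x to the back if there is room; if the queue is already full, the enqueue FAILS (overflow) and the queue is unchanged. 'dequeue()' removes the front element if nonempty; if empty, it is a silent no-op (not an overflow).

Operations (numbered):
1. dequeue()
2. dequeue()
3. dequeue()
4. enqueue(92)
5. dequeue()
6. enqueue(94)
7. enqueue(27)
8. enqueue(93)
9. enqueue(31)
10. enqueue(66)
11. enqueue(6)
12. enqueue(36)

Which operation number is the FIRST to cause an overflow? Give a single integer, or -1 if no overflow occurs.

1. dequeue(): empty, no-op, size=0
2. dequeue(): empty, no-op, size=0
3. dequeue(): empty, no-op, size=0
4. enqueue(92): size=1
5. dequeue(): size=0
6. enqueue(94): size=1
7. enqueue(27): size=2
8. enqueue(93): size=3
9. enqueue(31): size=4
10. enqueue(66): size=5
11. enqueue(6): size=6
12. enqueue(36): size=6=cap → OVERFLOW (fail)

Answer: 12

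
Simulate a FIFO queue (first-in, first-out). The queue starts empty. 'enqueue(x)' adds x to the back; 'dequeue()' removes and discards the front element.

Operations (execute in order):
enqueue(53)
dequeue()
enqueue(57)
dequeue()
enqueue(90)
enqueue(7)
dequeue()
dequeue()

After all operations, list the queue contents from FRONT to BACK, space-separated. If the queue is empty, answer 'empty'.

Answer: empty

Derivation:
enqueue(53): [53]
dequeue(): []
enqueue(57): [57]
dequeue(): []
enqueue(90): [90]
enqueue(7): [90, 7]
dequeue(): [7]
dequeue(): []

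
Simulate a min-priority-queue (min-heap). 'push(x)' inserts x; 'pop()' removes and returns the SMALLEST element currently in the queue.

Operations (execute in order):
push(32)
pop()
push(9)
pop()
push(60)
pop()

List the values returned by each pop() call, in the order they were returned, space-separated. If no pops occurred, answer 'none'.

Answer: 32 9 60

Derivation:
push(32): heap contents = [32]
pop() → 32: heap contents = []
push(9): heap contents = [9]
pop() → 9: heap contents = []
push(60): heap contents = [60]
pop() → 60: heap contents = []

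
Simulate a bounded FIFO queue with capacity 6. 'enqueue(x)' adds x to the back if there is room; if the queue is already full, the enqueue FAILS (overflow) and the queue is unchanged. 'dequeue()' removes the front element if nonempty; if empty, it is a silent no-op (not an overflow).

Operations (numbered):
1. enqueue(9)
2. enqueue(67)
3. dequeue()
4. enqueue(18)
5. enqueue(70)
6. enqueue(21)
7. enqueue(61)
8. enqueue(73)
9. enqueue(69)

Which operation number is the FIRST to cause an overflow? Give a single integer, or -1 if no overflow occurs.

1. enqueue(9): size=1
2. enqueue(67): size=2
3. dequeue(): size=1
4. enqueue(18): size=2
5. enqueue(70): size=3
6. enqueue(21): size=4
7. enqueue(61): size=5
8. enqueue(73): size=6
9. enqueue(69): size=6=cap → OVERFLOW (fail)

Answer: 9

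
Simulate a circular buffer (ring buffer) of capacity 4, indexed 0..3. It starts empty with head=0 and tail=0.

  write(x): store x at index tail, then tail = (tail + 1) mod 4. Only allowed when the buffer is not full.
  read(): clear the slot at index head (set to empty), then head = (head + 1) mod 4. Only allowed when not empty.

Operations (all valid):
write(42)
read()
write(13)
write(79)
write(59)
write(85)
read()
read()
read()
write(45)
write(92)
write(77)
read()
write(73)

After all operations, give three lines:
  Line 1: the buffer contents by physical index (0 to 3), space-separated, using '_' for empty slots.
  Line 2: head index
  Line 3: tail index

write(42): buf=[42 _ _ _], head=0, tail=1, size=1
read(): buf=[_ _ _ _], head=1, tail=1, size=0
write(13): buf=[_ 13 _ _], head=1, tail=2, size=1
write(79): buf=[_ 13 79 _], head=1, tail=3, size=2
write(59): buf=[_ 13 79 59], head=1, tail=0, size=3
write(85): buf=[85 13 79 59], head=1, tail=1, size=4
read(): buf=[85 _ 79 59], head=2, tail=1, size=3
read(): buf=[85 _ _ 59], head=3, tail=1, size=2
read(): buf=[85 _ _ _], head=0, tail=1, size=1
write(45): buf=[85 45 _ _], head=0, tail=2, size=2
write(92): buf=[85 45 92 _], head=0, tail=3, size=3
write(77): buf=[85 45 92 77], head=0, tail=0, size=4
read(): buf=[_ 45 92 77], head=1, tail=0, size=3
write(73): buf=[73 45 92 77], head=1, tail=1, size=4

Answer: 73 45 92 77
1
1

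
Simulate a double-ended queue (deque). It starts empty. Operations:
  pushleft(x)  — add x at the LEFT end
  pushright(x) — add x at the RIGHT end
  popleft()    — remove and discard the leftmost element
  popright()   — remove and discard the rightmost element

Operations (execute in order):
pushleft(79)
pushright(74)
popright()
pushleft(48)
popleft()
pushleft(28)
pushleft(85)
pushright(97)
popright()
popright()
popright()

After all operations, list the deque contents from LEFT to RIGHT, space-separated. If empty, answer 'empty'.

Answer: 85

Derivation:
pushleft(79): [79]
pushright(74): [79, 74]
popright(): [79]
pushleft(48): [48, 79]
popleft(): [79]
pushleft(28): [28, 79]
pushleft(85): [85, 28, 79]
pushright(97): [85, 28, 79, 97]
popright(): [85, 28, 79]
popright(): [85, 28]
popright(): [85]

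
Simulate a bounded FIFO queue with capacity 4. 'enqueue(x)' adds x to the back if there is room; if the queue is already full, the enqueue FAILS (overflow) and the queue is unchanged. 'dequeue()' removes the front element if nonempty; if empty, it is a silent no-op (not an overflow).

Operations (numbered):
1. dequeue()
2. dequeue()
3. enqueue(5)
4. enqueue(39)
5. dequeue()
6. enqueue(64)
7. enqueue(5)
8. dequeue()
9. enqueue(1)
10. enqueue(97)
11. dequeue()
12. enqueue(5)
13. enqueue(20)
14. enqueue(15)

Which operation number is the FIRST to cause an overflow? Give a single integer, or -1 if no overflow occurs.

Answer: 13

Derivation:
1. dequeue(): empty, no-op, size=0
2. dequeue(): empty, no-op, size=0
3. enqueue(5): size=1
4. enqueue(39): size=2
5. dequeue(): size=1
6. enqueue(64): size=2
7. enqueue(5): size=3
8. dequeue(): size=2
9. enqueue(1): size=3
10. enqueue(97): size=4
11. dequeue(): size=3
12. enqueue(5): size=4
13. enqueue(20): size=4=cap → OVERFLOW (fail)
14. enqueue(15): size=4=cap → OVERFLOW (fail)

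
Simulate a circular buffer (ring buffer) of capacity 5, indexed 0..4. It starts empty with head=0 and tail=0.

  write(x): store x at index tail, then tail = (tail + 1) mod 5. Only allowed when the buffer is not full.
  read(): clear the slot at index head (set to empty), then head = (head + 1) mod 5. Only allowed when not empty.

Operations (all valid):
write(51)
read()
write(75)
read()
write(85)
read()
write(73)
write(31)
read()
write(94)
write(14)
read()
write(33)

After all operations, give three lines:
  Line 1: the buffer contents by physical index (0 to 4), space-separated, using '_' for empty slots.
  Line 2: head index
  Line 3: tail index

Answer: 94 14 33 _ _
0
3

Derivation:
write(51): buf=[51 _ _ _ _], head=0, tail=1, size=1
read(): buf=[_ _ _ _ _], head=1, tail=1, size=0
write(75): buf=[_ 75 _ _ _], head=1, tail=2, size=1
read(): buf=[_ _ _ _ _], head=2, tail=2, size=0
write(85): buf=[_ _ 85 _ _], head=2, tail=3, size=1
read(): buf=[_ _ _ _ _], head=3, tail=3, size=0
write(73): buf=[_ _ _ 73 _], head=3, tail=4, size=1
write(31): buf=[_ _ _ 73 31], head=3, tail=0, size=2
read(): buf=[_ _ _ _ 31], head=4, tail=0, size=1
write(94): buf=[94 _ _ _ 31], head=4, tail=1, size=2
write(14): buf=[94 14 _ _ 31], head=4, tail=2, size=3
read(): buf=[94 14 _ _ _], head=0, tail=2, size=2
write(33): buf=[94 14 33 _ _], head=0, tail=3, size=3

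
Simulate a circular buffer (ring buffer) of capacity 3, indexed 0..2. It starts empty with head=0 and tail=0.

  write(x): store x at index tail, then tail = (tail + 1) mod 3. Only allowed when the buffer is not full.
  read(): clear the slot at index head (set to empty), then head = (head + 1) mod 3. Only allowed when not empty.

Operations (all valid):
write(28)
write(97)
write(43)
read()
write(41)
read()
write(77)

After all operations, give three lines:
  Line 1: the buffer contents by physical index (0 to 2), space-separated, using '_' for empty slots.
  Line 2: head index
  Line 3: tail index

write(28): buf=[28 _ _], head=0, tail=1, size=1
write(97): buf=[28 97 _], head=0, tail=2, size=2
write(43): buf=[28 97 43], head=0, tail=0, size=3
read(): buf=[_ 97 43], head=1, tail=0, size=2
write(41): buf=[41 97 43], head=1, tail=1, size=3
read(): buf=[41 _ 43], head=2, tail=1, size=2
write(77): buf=[41 77 43], head=2, tail=2, size=3

Answer: 41 77 43
2
2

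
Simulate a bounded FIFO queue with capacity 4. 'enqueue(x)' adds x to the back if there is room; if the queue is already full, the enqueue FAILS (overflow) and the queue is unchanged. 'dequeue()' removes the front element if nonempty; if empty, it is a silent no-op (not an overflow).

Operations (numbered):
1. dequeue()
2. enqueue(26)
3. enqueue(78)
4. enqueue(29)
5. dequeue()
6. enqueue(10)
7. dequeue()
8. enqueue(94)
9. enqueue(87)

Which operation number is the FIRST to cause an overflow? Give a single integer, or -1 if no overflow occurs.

Answer: -1

Derivation:
1. dequeue(): empty, no-op, size=0
2. enqueue(26): size=1
3. enqueue(78): size=2
4. enqueue(29): size=3
5. dequeue(): size=2
6. enqueue(10): size=3
7. dequeue(): size=2
8. enqueue(94): size=3
9. enqueue(87): size=4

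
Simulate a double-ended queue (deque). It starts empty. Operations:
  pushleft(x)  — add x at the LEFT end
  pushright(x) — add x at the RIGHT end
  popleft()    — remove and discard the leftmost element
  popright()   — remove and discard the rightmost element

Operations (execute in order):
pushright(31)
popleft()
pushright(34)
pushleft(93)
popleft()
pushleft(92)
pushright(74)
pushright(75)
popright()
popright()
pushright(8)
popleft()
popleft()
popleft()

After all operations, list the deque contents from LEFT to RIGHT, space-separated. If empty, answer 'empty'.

pushright(31): [31]
popleft(): []
pushright(34): [34]
pushleft(93): [93, 34]
popleft(): [34]
pushleft(92): [92, 34]
pushright(74): [92, 34, 74]
pushright(75): [92, 34, 74, 75]
popright(): [92, 34, 74]
popright(): [92, 34]
pushright(8): [92, 34, 8]
popleft(): [34, 8]
popleft(): [8]
popleft(): []

Answer: empty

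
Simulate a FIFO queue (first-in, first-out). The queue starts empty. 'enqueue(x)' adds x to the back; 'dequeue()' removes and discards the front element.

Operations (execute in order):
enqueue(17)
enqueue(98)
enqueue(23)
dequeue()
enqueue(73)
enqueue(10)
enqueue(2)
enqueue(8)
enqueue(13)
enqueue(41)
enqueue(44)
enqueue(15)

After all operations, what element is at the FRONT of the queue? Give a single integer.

enqueue(17): queue = [17]
enqueue(98): queue = [17, 98]
enqueue(23): queue = [17, 98, 23]
dequeue(): queue = [98, 23]
enqueue(73): queue = [98, 23, 73]
enqueue(10): queue = [98, 23, 73, 10]
enqueue(2): queue = [98, 23, 73, 10, 2]
enqueue(8): queue = [98, 23, 73, 10, 2, 8]
enqueue(13): queue = [98, 23, 73, 10, 2, 8, 13]
enqueue(41): queue = [98, 23, 73, 10, 2, 8, 13, 41]
enqueue(44): queue = [98, 23, 73, 10, 2, 8, 13, 41, 44]
enqueue(15): queue = [98, 23, 73, 10, 2, 8, 13, 41, 44, 15]

Answer: 98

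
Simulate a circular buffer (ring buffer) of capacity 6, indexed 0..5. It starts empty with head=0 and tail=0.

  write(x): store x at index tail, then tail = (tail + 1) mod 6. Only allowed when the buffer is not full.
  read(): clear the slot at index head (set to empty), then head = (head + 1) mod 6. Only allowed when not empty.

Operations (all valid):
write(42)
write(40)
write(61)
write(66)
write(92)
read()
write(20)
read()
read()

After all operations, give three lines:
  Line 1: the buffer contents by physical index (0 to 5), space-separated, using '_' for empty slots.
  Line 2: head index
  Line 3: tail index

Answer: _ _ _ 66 92 20
3
0

Derivation:
write(42): buf=[42 _ _ _ _ _], head=0, tail=1, size=1
write(40): buf=[42 40 _ _ _ _], head=0, tail=2, size=2
write(61): buf=[42 40 61 _ _ _], head=0, tail=3, size=3
write(66): buf=[42 40 61 66 _ _], head=0, tail=4, size=4
write(92): buf=[42 40 61 66 92 _], head=0, tail=5, size=5
read(): buf=[_ 40 61 66 92 _], head=1, tail=5, size=4
write(20): buf=[_ 40 61 66 92 20], head=1, tail=0, size=5
read(): buf=[_ _ 61 66 92 20], head=2, tail=0, size=4
read(): buf=[_ _ _ 66 92 20], head=3, tail=0, size=3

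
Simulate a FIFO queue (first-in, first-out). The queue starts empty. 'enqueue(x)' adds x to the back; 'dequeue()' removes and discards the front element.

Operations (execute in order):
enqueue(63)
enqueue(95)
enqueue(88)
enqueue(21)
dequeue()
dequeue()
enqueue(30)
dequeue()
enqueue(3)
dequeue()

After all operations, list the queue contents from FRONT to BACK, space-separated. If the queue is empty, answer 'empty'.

Answer: 30 3

Derivation:
enqueue(63): [63]
enqueue(95): [63, 95]
enqueue(88): [63, 95, 88]
enqueue(21): [63, 95, 88, 21]
dequeue(): [95, 88, 21]
dequeue(): [88, 21]
enqueue(30): [88, 21, 30]
dequeue(): [21, 30]
enqueue(3): [21, 30, 3]
dequeue(): [30, 3]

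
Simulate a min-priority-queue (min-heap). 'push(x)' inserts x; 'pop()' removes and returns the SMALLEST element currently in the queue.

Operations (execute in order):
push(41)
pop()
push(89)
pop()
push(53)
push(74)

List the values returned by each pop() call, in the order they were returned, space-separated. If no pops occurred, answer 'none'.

push(41): heap contents = [41]
pop() → 41: heap contents = []
push(89): heap contents = [89]
pop() → 89: heap contents = []
push(53): heap contents = [53]
push(74): heap contents = [53, 74]

Answer: 41 89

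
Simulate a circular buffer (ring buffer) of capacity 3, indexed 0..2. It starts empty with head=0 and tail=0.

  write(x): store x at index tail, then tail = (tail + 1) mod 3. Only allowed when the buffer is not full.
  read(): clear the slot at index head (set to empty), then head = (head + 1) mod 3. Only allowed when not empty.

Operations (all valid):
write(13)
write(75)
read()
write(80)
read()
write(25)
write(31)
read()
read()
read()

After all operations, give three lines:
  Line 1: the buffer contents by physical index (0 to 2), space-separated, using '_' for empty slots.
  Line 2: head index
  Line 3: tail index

write(13): buf=[13 _ _], head=0, tail=1, size=1
write(75): buf=[13 75 _], head=0, tail=2, size=2
read(): buf=[_ 75 _], head=1, tail=2, size=1
write(80): buf=[_ 75 80], head=1, tail=0, size=2
read(): buf=[_ _ 80], head=2, tail=0, size=1
write(25): buf=[25 _ 80], head=2, tail=1, size=2
write(31): buf=[25 31 80], head=2, tail=2, size=3
read(): buf=[25 31 _], head=0, tail=2, size=2
read(): buf=[_ 31 _], head=1, tail=2, size=1
read(): buf=[_ _ _], head=2, tail=2, size=0

Answer: _ _ _
2
2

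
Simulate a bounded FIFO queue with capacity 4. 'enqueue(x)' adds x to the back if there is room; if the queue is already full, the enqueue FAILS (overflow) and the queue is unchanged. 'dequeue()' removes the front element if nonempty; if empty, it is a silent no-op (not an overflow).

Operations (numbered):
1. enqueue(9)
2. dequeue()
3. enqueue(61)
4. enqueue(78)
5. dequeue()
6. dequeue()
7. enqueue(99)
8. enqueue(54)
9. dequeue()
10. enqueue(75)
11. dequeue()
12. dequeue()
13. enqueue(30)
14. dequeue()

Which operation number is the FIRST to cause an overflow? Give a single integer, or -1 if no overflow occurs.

1. enqueue(9): size=1
2. dequeue(): size=0
3. enqueue(61): size=1
4. enqueue(78): size=2
5. dequeue(): size=1
6. dequeue(): size=0
7. enqueue(99): size=1
8. enqueue(54): size=2
9. dequeue(): size=1
10. enqueue(75): size=2
11. dequeue(): size=1
12. dequeue(): size=0
13. enqueue(30): size=1
14. dequeue(): size=0

Answer: -1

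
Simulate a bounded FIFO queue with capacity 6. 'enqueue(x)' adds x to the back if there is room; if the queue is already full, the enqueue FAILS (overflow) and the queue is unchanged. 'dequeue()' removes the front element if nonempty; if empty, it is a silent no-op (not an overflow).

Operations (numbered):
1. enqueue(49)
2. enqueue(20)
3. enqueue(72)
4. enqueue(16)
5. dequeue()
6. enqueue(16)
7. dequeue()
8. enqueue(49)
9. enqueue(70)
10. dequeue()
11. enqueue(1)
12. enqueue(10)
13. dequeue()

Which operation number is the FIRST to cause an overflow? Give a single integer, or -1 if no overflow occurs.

Answer: -1

Derivation:
1. enqueue(49): size=1
2. enqueue(20): size=2
3. enqueue(72): size=3
4. enqueue(16): size=4
5. dequeue(): size=3
6. enqueue(16): size=4
7. dequeue(): size=3
8. enqueue(49): size=4
9. enqueue(70): size=5
10. dequeue(): size=4
11. enqueue(1): size=5
12. enqueue(10): size=6
13. dequeue(): size=5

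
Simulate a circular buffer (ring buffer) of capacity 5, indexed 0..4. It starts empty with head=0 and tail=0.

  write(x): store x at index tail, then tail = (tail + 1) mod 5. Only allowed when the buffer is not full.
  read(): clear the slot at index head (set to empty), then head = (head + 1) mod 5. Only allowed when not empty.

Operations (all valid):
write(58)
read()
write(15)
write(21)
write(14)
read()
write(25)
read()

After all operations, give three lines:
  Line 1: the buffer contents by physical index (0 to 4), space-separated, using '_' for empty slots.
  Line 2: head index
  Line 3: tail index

Answer: _ _ _ 14 25
3
0

Derivation:
write(58): buf=[58 _ _ _ _], head=0, tail=1, size=1
read(): buf=[_ _ _ _ _], head=1, tail=1, size=0
write(15): buf=[_ 15 _ _ _], head=1, tail=2, size=1
write(21): buf=[_ 15 21 _ _], head=1, tail=3, size=2
write(14): buf=[_ 15 21 14 _], head=1, tail=4, size=3
read(): buf=[_ _ 21 14 _], head=2, tail=4, size=2
write(25): buf=[_ _ 21 14 25], head=2, tail=0, size=3
read(): buf=[_ _ _ 14 25], head=3, tail=0, size=2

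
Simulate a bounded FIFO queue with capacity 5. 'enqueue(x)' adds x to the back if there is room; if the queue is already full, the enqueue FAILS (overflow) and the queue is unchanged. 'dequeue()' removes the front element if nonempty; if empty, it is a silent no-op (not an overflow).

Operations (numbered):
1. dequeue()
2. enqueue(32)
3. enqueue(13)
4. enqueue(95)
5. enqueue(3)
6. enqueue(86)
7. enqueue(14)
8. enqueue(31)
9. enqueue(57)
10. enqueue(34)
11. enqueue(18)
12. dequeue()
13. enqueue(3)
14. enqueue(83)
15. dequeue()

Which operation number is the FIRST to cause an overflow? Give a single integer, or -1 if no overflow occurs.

1. dequeue(): empty, no-op, size=0
2. enqueue(32): size=1
3. enqueue(13): size=2
4. enqueue(95): size=3
5. enqueue(3): size=4
6. enqueue(86): size=5
7. enqueue(14): size=5=cap → OVERFLOW (fail)
8. enqueue(31): size=5=cap → OVERFLOW (fail)
9. enqueue(57): size=5=cap → OVERFLOW (fail)
10. enqueue(34): size=5=cap → OVERFLOW (fail)
11. enqueue(18): size=5=cap → OVERFLOW (fail)
12. dequeue(): size=4
13. enqueue(3): size=5
14. enqueue(83): size=5=cap → OVERFLOW (fail)
15. dequeue(): size=4

Answer: 7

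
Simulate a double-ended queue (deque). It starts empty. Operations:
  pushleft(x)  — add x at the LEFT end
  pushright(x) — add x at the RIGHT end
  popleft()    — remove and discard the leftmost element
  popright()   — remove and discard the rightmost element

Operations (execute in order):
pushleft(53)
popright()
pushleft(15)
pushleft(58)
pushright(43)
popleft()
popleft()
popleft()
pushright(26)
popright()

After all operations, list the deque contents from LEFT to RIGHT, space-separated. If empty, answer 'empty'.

pushleft(53): [53]
popright(): []
pushleft(15): [15]
pushleft(58): [58, 15]
pushright(43): [58, 15, 43]
popleft(): [15, 43]
popleft(): [43]
popleft(): []
pushright(26): [26]
popright(): []

Answer: empty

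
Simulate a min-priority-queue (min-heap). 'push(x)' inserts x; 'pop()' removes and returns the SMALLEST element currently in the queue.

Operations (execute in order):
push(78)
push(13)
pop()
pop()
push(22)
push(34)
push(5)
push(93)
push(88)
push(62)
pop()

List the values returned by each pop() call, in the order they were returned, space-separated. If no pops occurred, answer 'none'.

Answer: 13 78 5

Derivation:
push(78): heap contents = [78]
push(13): heap contents = [13, 78]
pop() → 13: heap contents = [78]
pop() → 78: heap contents = []
push(22): heap contents = [22]
push(34): heap contents = [22, 34]
push(5): heap contents = [5, 22, 34]
push(93): heap contents = [5, 22, 34, 93]
push(88): heap contents = [5, 22, 34, 88, 93]
push(62): heap contents = [5, 22, 34, 62, 88, 93]
pop() → 5: heap contents = [22, 34, 62, 88, 93]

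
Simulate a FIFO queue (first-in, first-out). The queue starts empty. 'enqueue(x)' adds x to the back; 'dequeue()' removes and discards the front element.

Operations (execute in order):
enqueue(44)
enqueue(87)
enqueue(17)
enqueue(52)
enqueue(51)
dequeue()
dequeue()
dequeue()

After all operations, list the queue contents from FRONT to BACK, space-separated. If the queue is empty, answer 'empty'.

enqueue(44): [44]
enqueue(87): [44, 87]
enqueue(17): [44, 87, 17]
enqueue(52): [44, 87, 17, 52]
enqueue(51): [44, 87, 17, 52, 51]
dequeue(): [87, 17, 52, 51]
dequeue(): [17, 52, 51]
dequeue(): [52, 51]

Answer: 52 51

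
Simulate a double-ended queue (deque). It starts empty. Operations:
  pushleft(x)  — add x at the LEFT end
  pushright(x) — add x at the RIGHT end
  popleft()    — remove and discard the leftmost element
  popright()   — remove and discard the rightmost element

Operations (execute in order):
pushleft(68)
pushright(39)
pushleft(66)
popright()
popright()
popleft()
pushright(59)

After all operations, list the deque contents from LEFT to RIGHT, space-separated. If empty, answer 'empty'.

Answer: 59

Derivation:
pushleft(68): [68]
pushright(39): [68, 39]
pushleft(66): [66, 68, 39]
popright(): [66, 68]
popright(): [66]
popleft(): []
pushright(59): [59]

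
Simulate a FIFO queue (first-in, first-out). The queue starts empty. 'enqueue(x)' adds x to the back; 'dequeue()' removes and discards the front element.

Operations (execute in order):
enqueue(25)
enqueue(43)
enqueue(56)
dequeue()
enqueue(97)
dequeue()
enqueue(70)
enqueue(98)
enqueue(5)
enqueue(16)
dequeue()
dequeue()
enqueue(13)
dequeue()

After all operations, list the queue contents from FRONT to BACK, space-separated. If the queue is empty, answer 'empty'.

Answer: 98 5 16 13

Derivation:
enqueue(25): [25]
enqueue(43): [25, 43]
enqueue(56): [25, 43, 56]
dequeue(): [43, 56]
enqueue(97): [43, 56, 97]
dequeue(): [56, 97]
enqueue(70): [56, 97, 70]
enqueue(98): [56, 97, 70, 98]
enqueue(5): [56, 97, 70, 98, 5]
enqueue(16): [56, 97, 70, 98, 5, 16]
dequeue(): [97, 70, 98, 5, 16]
dequeue(): [70, 98, 5, 16]
enqueue(13): [70, 98, 5, 16, 13]
dequeue(): [98, 5, 16, 13]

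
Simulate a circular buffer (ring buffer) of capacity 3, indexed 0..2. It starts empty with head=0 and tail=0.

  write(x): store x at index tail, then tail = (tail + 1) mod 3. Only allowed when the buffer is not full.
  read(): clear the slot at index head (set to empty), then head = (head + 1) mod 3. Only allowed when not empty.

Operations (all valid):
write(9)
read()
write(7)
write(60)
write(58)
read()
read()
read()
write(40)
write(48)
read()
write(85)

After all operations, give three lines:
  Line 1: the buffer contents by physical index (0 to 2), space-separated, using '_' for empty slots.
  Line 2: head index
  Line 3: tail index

write(9): buf=[9 _ _], head=0, tail=1, size=1
read(): buf=[_ _ _], head=1, tail=1, size=0
write(7): buf=[_ 7 _], head=1, tail=2, size=1
write(60): buf=[_ 7 60], head=1, tail=0, size=2
write(58): buf=[58 7 60], head=1, tail=1, size=3
read(): buf=[58 _ 60], head=2, tail=1, size=2
read(): buf=[58 _ _], head=0, tail=1, size=1
read(): buf=[_ _ _], head=1, tail=1, size=0
write(40): buf=[_ 40 _], head=1, tail=2, size=1
write(48): buf=[_ 40 48], head=1, tail=0, size=2
read(): buf=[_ _ 48], head=2, tail=0, size=1
write(85): buf=[85 _ 48], head=2, tail=1, size=2

Answer: 85 _ 48
2
1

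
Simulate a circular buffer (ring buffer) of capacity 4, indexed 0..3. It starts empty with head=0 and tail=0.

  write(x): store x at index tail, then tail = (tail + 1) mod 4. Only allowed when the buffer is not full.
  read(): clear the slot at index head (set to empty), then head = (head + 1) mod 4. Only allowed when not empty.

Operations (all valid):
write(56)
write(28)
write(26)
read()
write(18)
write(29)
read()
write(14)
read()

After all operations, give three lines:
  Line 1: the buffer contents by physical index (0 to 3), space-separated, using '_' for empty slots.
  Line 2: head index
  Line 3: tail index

Answer: 29 14 _ 18
3
2

Derivation:
write(56): buf=[56 _ _ _], head=0, tail=1, size=1
write(28): buf=[56 28 _ _], head=0, tail=2, size=2
write(26): buf=[56 28 26 _], head=0, tail=3, size=3
read(): buf=[_ 28 26 _], head=1, tail=3, size=2
write(18): buf=[_ 28 26 18], head=1, tail=0, size=3
write(29): buf=[29 28 26 18], head=1, tail=1, size=4
read(): buf=[29 _ 26 18], head=2, tail=1, size=3
write(14): buf=[29 14 26 18], head=2, tail=2, size=4
read(): buf=[29 14 _ 18], head=3, tail=2, size=3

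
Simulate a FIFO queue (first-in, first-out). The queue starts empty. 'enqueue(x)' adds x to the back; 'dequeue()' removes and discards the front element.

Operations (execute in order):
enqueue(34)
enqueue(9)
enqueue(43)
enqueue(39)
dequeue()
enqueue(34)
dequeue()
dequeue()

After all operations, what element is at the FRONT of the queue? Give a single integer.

Answer: 39

Derivation:
enqueue(34): queue = [34]
enqueue(9): queue = [34, 9]
enqueue(43): queue = [34, 9, 43]
enqueue(39): queue = [34, 9, 43, 39]
dequeue(): queue = [9, 43, 39]
enqueue(34): queue = [9, 43, 39, 34]
dequeue(): queue = [43, 39, 34]
dequeue(): queue = [39, 34]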